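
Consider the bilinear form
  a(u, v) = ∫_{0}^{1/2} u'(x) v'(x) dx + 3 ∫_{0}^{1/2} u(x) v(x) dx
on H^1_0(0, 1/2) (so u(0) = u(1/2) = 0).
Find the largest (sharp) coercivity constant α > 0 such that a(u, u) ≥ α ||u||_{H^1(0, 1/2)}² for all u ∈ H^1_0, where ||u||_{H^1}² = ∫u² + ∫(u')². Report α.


α = 1

Coercivity of a(·,·) on H^1_0(0, 1/2) means a(u, u) ≥ α ||u||_{H^1}² for every u ∈ H^1_0.
The interval has length L = 1/2, and Poincaré/coercivity depend only on L. Here a(u, u) = ∫(u')² + (3)·∫u².
Here c = 3 ≥ 1, so a(u,u) = ∫(u')² + c∫u² ≥ ∫(u')² + ∫u² = ||u||_{H^1}², i.e. α = 1 works. No larger α is possible: a(u,u) ≥ α||u||_{H^1}² means (1−α)∫(u')² ≥ (α−c)∫u², and for the modes u_n = sin(nπ(x−x₀)/L) (x₀ the left endpoint) one has ∫u_n²/∫(u_n')² = (L/(nπ))² → 0, so a(u_n,u_n)/||u_n||_{H^1}² → 1. Hence the optimal constant is α = 1.
Therefore α = 1.


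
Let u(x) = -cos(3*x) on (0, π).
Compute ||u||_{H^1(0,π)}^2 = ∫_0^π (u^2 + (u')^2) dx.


||u||_{H^1(0,π)}^2 = 5*π

u'(x) = 3*sin(3*x).
Expand u² and (u')² and integrate term by term on (0, π), using: for integers n ≥ 1, ∫_0^π sin²(nx) dx = ∫_0^π cos²(nx) dx = π/2; for n ≠ n', ∫_0^π sin(nx)sin(n'x) dx = ∫_0^π cos(nx)cos(n'x) dx = 0; and by product-to-sum, ∫_0^π sin(nx)cos(n'x) dx = ½∫_0^π [sin((n+n')x) + sin((n−n')x)] dx, which is 0 when n+n' is even and 2n/(n²−n'²) when n+n' is odd (it need not vanish on (0, π)).
  u² squared terms: (-1)²·∫cos(3x)² dx = 1·π/2 = π/2.
  So ∫_0^π u² dx = π/2.
  (u')² squared terms: (3)²·∫sin(3x)² dx = 9·π/2 = 9*π/2.
  So ∫_0^π (u')² dx = 9*π/2.
||u||_{H^1}^2 = (π/2) + (9*π/2) = 5*π.


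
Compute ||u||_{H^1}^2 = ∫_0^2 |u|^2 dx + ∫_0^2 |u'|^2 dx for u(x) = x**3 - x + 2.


||u||_{H^1}^2 = 7114/105

The H^1 norm (squared) on an interval (0, L) is
  ||u||_{H^1}^2 = ∫_0^L u(x)^2 dx + ∫_0^L u'(x)^2 dx.
Compute u'(x) = 3*x**2 - 1.
Then u(x)^2 = x**6 - 2*x**4 + 4*x**3 + x**2 - 4*x + 4 and u'(x)^2 = 9*x**4 - 6*x**2 + 1.
Integrate each monomial from 0 to 2 using ∫_0^2 c·x^n dx = c·2^(n+1)/(n+1):
  ∫_0^2 u(x)^2 dx = ∫_0^2 (x^6 - 2*x^4 + 4*x^3 + x^2 - 4*x + 4) dx. Term by term:
    ∫_0^2 x^6 dx = 128/7;  ∫_0^2 -2*x^4 dx = -64/5;  ∫_0^2 4*x^3 dx = 16;
    ∫_0^2 x^2 dx = 8/3;  ∫_0^2 -4*x dx = -8;  ∫_0^2 4 dx = 8.
  Sum: 128/7 − 64/5 + 16 + 8/3 − 8 + 8 = 2536/105.
  ∫_0^2 u'(x)^2 dx = ∫_0^2 (9*x^4 - 6*x^2 + 1) dx. Term by term:
    ∫_0^2 9*x^4 dx = 288/5;  ∫_0^2 -6*x^2 dx = -16;  ∫_0^2 1 dx = 2.
  Sum: 288/5 − 16 + 2 = 218/5.
Adding: ||u||_{H^1}^2 = 2536/105 + 218/5 = 7114/105.


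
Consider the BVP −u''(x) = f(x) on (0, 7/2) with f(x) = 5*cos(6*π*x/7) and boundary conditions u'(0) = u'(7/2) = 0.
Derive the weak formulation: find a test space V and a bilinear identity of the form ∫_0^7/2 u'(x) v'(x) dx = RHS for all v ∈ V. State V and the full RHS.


V = H^1(0, 7/2) (no boundary constraint on v; u is determined up to an additive constant); weak form: ∫_0^7/2 u'v' dx = ∫_0^7/2 (5*cos(6*π*x/7)) v dx for all v ∈ V.

Multiply both sides by a test function v and integrate from 0 to 7/2:
  ∫_0^7/2 −u''(x) v(x) dx = ∫_0^7/2 f(x) v(x) dx.
Integrate the LHS by parts once:
  ∫_0^7/2 −u'' v dx = −[u'(x) v(x)]_0^7/2 + ∫_0^7/2 u'(x) v'(x) dx.
Thus ∫_0^7/2 u'(x) v'(x) dx = ∫_0^7/2 f(x) v(x) dx + [u'(x) v(x)]_0^7/2.
Choose V so that boundary terms are either known or forced to vanish.
u has homogeneous Neumann: u'(0) = u'(7/2) = 0. So [u' v]_0^7/2 = 0·v(7/2) − 0·v(0) = 0 for any v; take V = H^1(0, 7/2).
Weak formulation: find u (satisfying any essential BC) such that ∫_0^7/2 u'(x) v'(x) dx = ∫_0^7/2 f v dx for all v ∈ V (homogeneous Neumann, so boundary terms vanish).
Substituting f(x) = 5*cos(6*π*x/7), the right-hand side is ∫_0^7/2 (5*cos(6*π*x/7)) v dx.
Compatibility check (pure Neumann): taking v ≡ 1 ∈ V gives 0 = ∫_0^7/2 f dx + (0) − (0), i.e. ∫_0^7/2 f dx must equal u'(0) − u'(7/2) = 0. Indeed ∫_0^7/2 (5*cos(6*π*x/7)) dx = 0, so the data are compatible. The solution is then unique only up to an additive constant (fix it e.g. by requiring ∫_0^7/2 u dx = 0).


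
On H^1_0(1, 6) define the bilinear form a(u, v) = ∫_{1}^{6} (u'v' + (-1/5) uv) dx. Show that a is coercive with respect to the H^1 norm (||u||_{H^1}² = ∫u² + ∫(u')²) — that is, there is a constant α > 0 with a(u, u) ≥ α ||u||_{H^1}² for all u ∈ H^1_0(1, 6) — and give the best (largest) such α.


α = (-5 + π^2)/(π^2 + 25)

Coercivity of a(·,·) on H^1_0(1, 6) means a(u, u) ≥ α ||u||_{H^1}² for every u ∈ H^1_0.
The interval has length L = 5, and Poincaré/coercivity depend only on L. Here a(u, u) = ∫(u')² + (-1/5)·∫u².
Here c = -1/5 < 0 with |c| < (π/L)² = π^2/25, so coercivity still holds. The condition a(u,u) ≥ α||u||_{H^1}² reads (1−α)∫(u')² ≥ (α−c)∫u². Any admissible α is ≤ 1 (rapidly oscillating u have ∫u²/∫(u')² → 0), and α = 1 would force 0 ≥ (1−c)∫u², impossible since c < 1; so 1−α > 0. By the sharp Poincaré inequality on H^1_0 of an interval of length L, ∫(u')² ≥ (π/L)²∫u² with equality for the first sine mode sin(π(x−x₀)/L) (x₀ the left endpoint), so the inequality holds for all u iff (1−α)(π/L)² ≥ α − c, i.e. α ≤ ((π/L)² + c)/((π/L)² + 1) = (1 + c(L/π)²)/(1 + (L/π)²). (Direct route, valid since c ≤ 0: Poincaré gives c∫u² ≥ c(L/π)²∫(u')², so a(u,u) ≥ (1 + c(L/π)²)∫(u')², while ||u||_{H^1}² ≤ (1 + (L/π)²)∫(u')²; dividing yields the same α.) With (π/L)² = π^2/25 and c = -1/5, the largest admissible constant is α = ((π/L)² + c)/((π/L)² + 1).
Simplifying, α = (-5 + π^2)/(π^2 + 25).


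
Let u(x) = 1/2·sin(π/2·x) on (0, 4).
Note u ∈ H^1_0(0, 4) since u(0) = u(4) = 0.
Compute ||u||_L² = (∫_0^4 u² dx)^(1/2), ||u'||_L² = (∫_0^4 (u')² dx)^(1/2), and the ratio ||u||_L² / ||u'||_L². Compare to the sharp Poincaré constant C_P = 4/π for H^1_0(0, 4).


||u||_L² / ||u'||_L² = 2/π < C_P = 4/π.

u(x) = 1/2·sin(π/2·x), so u'(x) = π*cos(π*x/2)/4.
Writing u(x) = A·sin(kπx/L) with A = 1/2 and k = 2, use ∫_0^L sin²(kπx/L) dx = L/2 and ∫_0^L cos²(kπx/L) dx = L/2.
u² = 1/4·sin²(π/2·x) and (u')² = π^2/16·cos²(π/2·x), and each of sin², cos² integrates to L/2 = 2 over (0, 4).
∫_0^4 u² dx = 1/2, so ||u||_L² = sqrt(2)/2.
∫_0^4 (u')² dx = π^2/8, so ||u'||_L² = sqrt(2)*π/4.
Ratio ||u||_L² / ||u'||_L² = 2/π.
Sharp Poincaré constant on H^1_0(0, 4) is C_P = L/π = 4/π, achieved by sin(π/4·x).
This is the k = 2 harmonic; the ratio L/(kπ) is strictly less than C_P = L/π, consistent with the sharp inequality ||u||_L² ≤ C_P ||u'||_L².


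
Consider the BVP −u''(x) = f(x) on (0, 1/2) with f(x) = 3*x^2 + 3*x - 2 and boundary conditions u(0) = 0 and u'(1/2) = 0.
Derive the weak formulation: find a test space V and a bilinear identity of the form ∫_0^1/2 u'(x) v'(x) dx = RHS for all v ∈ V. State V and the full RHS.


V = {v ∈ H^1(0, 1/2) : v(0) = 0} (test functions vanish at x = 0 where u is specified); weak form: ∫_0^1/2 u'v' dx = ∫_0^1/2 (3*x^2 + 3*x - 2) v dx for all v ∈ V.

Multiply both sides by a test function v and integrate from 0 to 1/2:
  ∫_0^1/2 −u''(x) v(x) dx = ∫_0^1/2 f(x) v(x) dx.
Integrate the LHS by parts once:
  ∫_0^1/2 −u'' v dx = −[u'(x) v(x)]_0^1/2 + ∫_0^1/2 u'(x) v'(x) dx.
Thus ∫_0^1/2 u'(x) v'(x) dx = ∫_0^1/2 f(x) v(x) dx + [u'(x) v(x)]_0^1/2.
Choose V so that boundary terms are either known or forced to vanish.
Mixed BC: u(0) = 0 (Dirichlet) and u'(1/2) = 0 (Neumann). Define V = {v ∈ H^1(0, 1/2) : v(0) = 0}. Then [u' v]_0^1/2 = u'(1/2)·v(1/2) − u'(0)·0 = 0.
Weak formulation: find u (satisfying any essential BC) such that ∫_0^1/2 u'(x) v'(x) dx = ∫_0^1/2 f v dx for all v ∈ V (Dirichlet at 0 absorbed into V; the Neumann datum at x = 1/2 is zero, so no boundary term remains).
Substituting f(x) = 3*x^2 + 3*x - 2, the right-hand side is ∫_0^1/2 (3*x^2 + 3*x - 2) v dx.


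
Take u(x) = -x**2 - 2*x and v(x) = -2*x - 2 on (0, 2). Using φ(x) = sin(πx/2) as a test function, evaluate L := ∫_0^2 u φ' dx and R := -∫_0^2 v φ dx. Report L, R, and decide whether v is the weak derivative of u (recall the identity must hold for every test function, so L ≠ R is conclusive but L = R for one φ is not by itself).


LHS = 16/π, RHS = 16/π. Yes, v = u' weakly.

u(x) = -x**2 - 2*x, classical derivative u'(x) = -2*x - 2.
φ(x) = sin(πx/2), so φ'(x) = π*cos(π*x/2)/2.
Note φ(0) = φ(2) = 0, so the boundary term u·φ vanishes.
LHS = ∫_0^2 u(x) φ'(x) dx = ∫_0^2 (-π*x^2*cos(π*x/2)/2 - π*x*cos(π*x/2)) dx. Term by term:
  ∫_0^2 -π*x*cos(π*x/2) dx = 8/π;  ∫_0^2 -π*x^2*cos(π*x/2)/2 dx = 8/π.
Sum: 8/π + 8/π = 16/π.
So LHS = 16/π.
∫_0^2 v(x) φ(x) dx = ∫_0^2 (-2*x*sin(π*x/2) - 2*sin(π*x/2)) dx. Term by term:
  ∫_0^2 -2*sin(π*x/2) dx = -8/π;  ∫_0^2 -2*x*sin(π*x/2) dx = -8/π.
Sum: -8/π − 8/π = -16/π.
So RHS = -∫_0^2 v(x) φ(x) dx = 16/π.
LHS = RHS, so the identity holds for this test φ.
Moreover u is smooth here and v(x) = u'(x) = -2*x - 2 pointwise, so the identity holds for every test function. Hence v is the weak derivative of u.


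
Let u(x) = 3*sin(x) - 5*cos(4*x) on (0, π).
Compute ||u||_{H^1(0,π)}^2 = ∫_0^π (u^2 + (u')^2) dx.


||u||_{H^1(0,π)}^2 = 68 + 443*π/2

u'(x) = 20*sin(4*x) + 3*cos(x).
Expand u² and (u')² and integrate term by term on (0, π), using: for integers n ≥ 1, ∫_0^π sin²(nx) dx = ∫_0^π cos²(nx) dx = π/2; for n ≠ n', ∫_0^π sin(nx)sin(n'x) dx = ∫_0^π cos(nx)cos(n'x) dx = 0; and by product-to-sum, ∫_0^π sin(nx)cos(n'x) dx = ½∫_0^π [sin((n+n')x) + sin((n−n')x)] dx, which is 0 when n+n' is even and 2n/(n²−n'²) when n+n' is odd (it need not vanish on (0, π)).
  u² squared terms: (-5)²·∫cos(4x)² dx = 25·π/2 = 25*π/2;  (3)²·∫sin(x)² dx = 9·π/2 = 9*π/2.
  u² cross terms: 2·(-5)·(3)·∫cos(4x)·sin(x) dx = -30·(-2/15) = 4.
  So ∫_0^π u² dx = 25*π/2 + 9*π/2 + 4 = 4 + 17*π.
  (u')² squared terms: (3)²·∫cos(x)² dx = 9·π/2 = 9*π/2;  (20)²·∫sin(4x)² dx = 400·π/2 = 200*π.
  (u')² cross terms: 2·(3)·(20)·∫cos(x)·sin(4x) dx = 120·(8/15) = 64.
  So ∫_0^π (u')² dx = 9*π/2 + 200*π + 64 = 64 + 409*π/2.
||u||_{H^1}^2 = (4 + 17*π) + (64 + 409*π/2) = 68 + 443*π/2.


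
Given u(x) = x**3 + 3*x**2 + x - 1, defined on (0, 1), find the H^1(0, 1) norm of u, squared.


||u||_{H^1}^2 = 724/21

The H^1 norm (squared) on an interval (0, L) is
  ||u||_{H^1}^2 = ∫_0^L u(x)^2 dx + ∫_0^L u'(x)^2 dx.
Compute u'(x) = 3*x**2 + 6*x + 1.
Then u(x)^2 = x**6 + 6*x**5 + 11*x**4 + 4*x**3 - 5*x**2 - 2*x + 1 and u'(x)^2 = 9*x**4 + 36*x**3 + 42*x**2 + 12*x + 1.
Integrate each monomial from 0 to 1 using ∫_0^1 c·x^n dx = c·1^(n+1)/(n+1):
  ∫_0^1 u(x)^2 dx = ∫_0^1 (x^6 + 6*x^5 + 11*x^4 + 4*x^3 - 5*x^2 - 2*x + 1) dx. Term by term:
    ∫_0^1 x^6 dx = 1/7;  ∫_0^1 6*x^5 dx = 1;  ∫_0^1 11*x^4 dx = 11/5;
    ∫_0^1 4*x^3 dx = 1;  ∫_0^1 -5*x^2 dx = -5/3;  ∫_0^1 -2*x dx = -1;
    ∫_0^1 1 dx = 1.
  Sum: 1/7 + 1 + 11/5 + 1 − 5/3 − 1 + 1 = 281/105.
  ∫_0^1 u'(x)^2 dx = ∫_0^1 (9*x^4 + 36*x^3 + 42*x^2 + 12*x + 1) dx. Term by term:
    ∫_0^1 9*x^4 dx = 9/5;  ∫_0^1 36*x^3 dx = 9;  ∫_0^1 42*x^2 dx = 14;
    ∫_0^1 12*x dx = 6;  ∫_0^1 1 dx = 1.
  Sum: 9/5 + 9 + 14 + 6 + 1 = 159/5.
Adding: ||u||_{H^1}^2 = 281/105 + 159/5 = 724/21.


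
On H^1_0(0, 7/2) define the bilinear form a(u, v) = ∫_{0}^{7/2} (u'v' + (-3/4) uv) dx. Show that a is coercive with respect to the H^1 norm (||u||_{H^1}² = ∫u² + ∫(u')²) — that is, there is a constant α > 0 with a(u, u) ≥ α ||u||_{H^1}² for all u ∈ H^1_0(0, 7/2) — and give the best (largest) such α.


α = (-147 + 16*π^2)/(4*(4*π^2 + 49))

Coercivity of a(·,·) on H^1_0(0, 7/2) means a(u, u) ≥ α ||u||_{H^1}² for every u ∈ H^1_0.
The interval has length L = 7/2, and Poincaré/coercivity depend only on L. Here a(u, u) = ∫(u')² + (-3/4)·∫u².
Here c = -3/4 < 0 with |c| < (π/L)² = 4*π^2/49, so coercivity still holds. The condition a(u,u) ≥ α||u||_{H^1}² reads (1−α)∫(u')² ≥ (α−c)∫u². Any admissible α is ≤ 1 (rapidly oscillating u have ∫u²/∫(u')² → 0), and α = 1 would force 0 ≥ (1−c)∫u², impossible since c < 1; so 1−α > 0. By the sharp Poincaré inequality on H^1_0 of an interval of length L, ∫(u')² ≥ (π/L)²∫u² with equality for the first sine mode sin(π(x−x₀)/L) (x₀ the left endpoint), so the inequality holds for all u iff (1−α)(π/L)² ≥ α − c, i.e. α ≤ ((π/L)² + c)/((π/L)² + 1) = (1 + c(L/π)²)/(1 + (L/π)²). (Direct route, valid since c ≤ 0: Poincaré gives c∫u² ≥ c(L/π)²∫(u')², so a(u,u) ≥ (1 + c(L/π)²)∫(u')², while ||u||_{H^1}² ≤ (1 + (L/π)²)∫(u')²; dividing yields the same α.) With (π/L)² = 4*π^2/49 and c = -3/4, the largest admissible constant is α = ((π/L)² + c)/((π/L)² + 1).
Simplifying, α = (-147 + 16*π^2)/(4*(4*π^2 + 49)).


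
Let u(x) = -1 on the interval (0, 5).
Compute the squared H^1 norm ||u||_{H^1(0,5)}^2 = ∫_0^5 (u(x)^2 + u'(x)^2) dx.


||u||_{H^1}^2 = 5

The H^1 norm (squared) on an interval (0, L) is
  ||u||_{H^1}^2 = ∫_0^L u(x)^2 dx + ∫_0^L u'(x)^2 dx.
Compute u'(x) = 0.
Then u(x)^2 = 1 and u'(x)^2 = 0.
Integrate each monomial from 0 to 5 using ∫_0^5 c·x^n dx = c·5^(n+1)/(n+1):
  ∫_0^5 u(x)^2 dx = ∫_0^5 (1) dx. Term by term:
    ∫_0^5 1 dx = 5.
  ∫_0^5 u'(x)^2 dx = ∫_0^5 (0) dx. Term by term:
    ∫_0^5 0 dx = 0.
Adding: ||u||_{H^1}^2 = 5 + 0 = 5.


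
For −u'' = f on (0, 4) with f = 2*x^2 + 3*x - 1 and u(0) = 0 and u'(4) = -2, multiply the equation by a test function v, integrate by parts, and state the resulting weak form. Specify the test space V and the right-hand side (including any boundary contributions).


V = {v ∈ H^1(0, 4) : v(0) = 0} (test functions vanish at x = 0 where u is specified); weak form: ∫_0^4 u'v' dx = ∫_0^4 (2*x^2 + 3*x - 1) v dx − 2·v(4) for all v ∈ V.

Multiply both sides by a test function v and integrate from 0 to 4:
  ∫_0^4 −u''(x) v(x) dx = ∫_0^4 f(x) v(x) dx.
Integrate the LHS by parts once:
  ∫_0^4 −u'' v dx = −[u'(x) v(x)]_0^4 + ∫_0^4 u'(x) v'(x) dx.
Thus ∫_0^4 u'(x) v'(x) dx = ∫_0^4 f(x) v(x) dx + [u'(x) v(x)]_0^4.
Choose V so that boundary terms are either known or forced to vanish.
Mixed BC: u(0) = 0 (Dirichlet) and u'(4) = -2 (Neumann). Define V = {v ∈ H^1(0, 4) : v(0) = 0}. Then [u' v]_0^4 = u'(4)·v(4) − u'(0)·0 = − 2·v(4).
Weak formulation: find u (satisfying any essential BC) such that ∫_0^4 u'(x) v'(x) dx = ∫_0^4 f v dx − 2·v(4) for all v ∈ V (Dirichlet at 0 absorbed into V; Neumann datum at x = 4 contributes the boundary term).
Substituting f(x) = 2*x^2 + 3*x - 1, the right-hand side is ∫_0^4 (2*x^2 + 3*x - 1) v dx − 2·v(4).


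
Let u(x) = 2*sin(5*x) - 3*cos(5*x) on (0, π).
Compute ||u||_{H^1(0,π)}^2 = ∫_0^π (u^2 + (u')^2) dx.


||u||_{H^1(0,π)}^2 = 169*π

u'(x) = 15*sin(5*x) + 10*cos(5*x).
Expand u² and (u')² and integrate term by term on (0, π), using: for integers n ≥ 1, ∫_0^π sin²(nx) dx = ∫_0^π cos²(nx) dx = π/2; for n ≠ n', ∫_0^π sin(nx)sin(n'x) dx = ∫_0^π cos(nx)cos(n'x) dx = 0; and by product-to-sum, ∫_0^π sin(nx)cos(n'x) dx = ½∫_0^π [sin((n+n')x) + sin((n−n')x)] dx, which is 0 when n+n' is even and 2n/(n²−n'²) when n+n' is odd (it need not vanish on (0, π)).
  u² squared terms: (-3)²·∫cos(5x)² dx = 9·π/2 = 9*π/2;  (2)²·∫sin(5x)² dx = 4·π/2 = 2*π.
  u² cross terms: 2·(-3)·(2)·∫cos(5x)·sin(5x) dx = -12·(0) = 0.
  So ∫_0^π u² dx = 9*π/2 + 2*π + 0 = 13*π/2.
  (u')² squared terms: (10)²·∫cos(5x)² dx = 100·π/2 = 50*π;  (15)²·∫sin(5x)² dx = 225·π/2 = 225*π/2.
  (u')² cross terms: 2·(10)·(15)·∫cos(5x)·sin(5x) dx = 300·(0) = 0.
  So ∫_0^π (u')² dx = 50*π + 225*π/2 + 0 = 325*π/2.
||u||_{H^1}^2 = (13*π/2) + (325*π/2) = 169*π.


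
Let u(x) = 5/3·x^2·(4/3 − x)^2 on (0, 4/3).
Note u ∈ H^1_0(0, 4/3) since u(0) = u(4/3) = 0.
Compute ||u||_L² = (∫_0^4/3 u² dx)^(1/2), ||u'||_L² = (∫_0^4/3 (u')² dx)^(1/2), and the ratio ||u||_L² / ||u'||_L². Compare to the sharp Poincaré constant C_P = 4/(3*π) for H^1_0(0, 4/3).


||u||_L² / ||u'||_L² = 2*sqrt(3)/9 < C_P = 4/(3*π).

u(x) = 5/3·x^2·(4/3 − x)^2, so u'(x) = 20*x*(3*x - 4)*(3*x - 2)/27.
u(x) = 5/3·x^2·(4/3 − x)^2 vanishes at x = 0 and x = 4/3, so u ∈ H^1_0(0, 4/3). Differentiate via the product rule and integrate the resulting polynomials term by term.
  ∫_0^4/3 u² dx = ∫_0^4/3 (25*x^8/9 - 400*x^7/27 + 800*x^6/27 - 6400*x^5/243 + 6400*x^4/729) dx. Term by term:
    ∫_0^4/3 25*x^8/9 dx = 6553600/1594323;  ∫_0^4/3 -400*x^7/27 dx = -3276800/177147;  ∫_0^4/3 800*x^6/27 dx = 13107200/413343;
    ∫_0^4/3 -6400*x^5/243 dx = -13107200/531441;  ∫_0^4/3 6400*x^4/729 dx = 1310720/177147.
  Sum: 6553600/1594323 − 3276800/177147 + 13107200/413343 − 13107200/531441 + 1310720/177147 = 655360/11160261.
  ∫_0^4/3 (u')² dx = ∫_0^4/3 (400*x^6/9 - 1600*x^5/9 + 20800*x^4/81 - 12800*x^3/81 + 25600*x^2/729) dx. Term by term:
    ∫_0^4/3 400*x^6/9 dx = 6553600/137781;  ∫_0^4/3 -1600*x^5/9 dx = -3276800/19683;  ∫_0^4/3 20800*x^4/81 dx = 4259840/19683;
    ∫_0^4/3 -12800*x^3/81 dx = -819200/6561;  ∫_0^4/3 25600*x^2/729 dx = 1638400/59049.
  Sum: 6553600/137781 − 3276800/19683 + 4259840/19683 − 819200/6561 + 1638400/59049 = 163840/413343.
∫_0^4/3 u² dx = 655360/11160261, so ||u||_L² = 256*sqrt(210)/15309.
∫_0^4/3 (u')² dx = 163840/413343, so ||u'||_L² = 128*sqrt(70)/1701.
Ratio ||u||_L² / ||u'||_L² = 2*sqrt(3)/9.
Sharp Poincaré constant on H^1_0(0, 4/3) is C_P = L/π = 4/(3*π), achieved by sin(3*π/4·x).
A polynomial bump cannot attain the sharp Poincaré constant (only the first sine eigenfunction does), so the ratio is strictly less than C_P, consistent with ||u||_L² ≤ C_P ||u'||_L².


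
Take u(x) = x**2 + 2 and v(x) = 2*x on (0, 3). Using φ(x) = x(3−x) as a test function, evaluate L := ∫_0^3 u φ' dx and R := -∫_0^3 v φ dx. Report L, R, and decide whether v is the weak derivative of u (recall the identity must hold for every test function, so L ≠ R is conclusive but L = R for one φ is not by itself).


LHS = -27/2, RHS = -27/2. Yes, v = u' weakly.

u(x) = x**2 + 2, classical derivative u'(x) = 2*x.
φ(x) = x(3−x), so φ'(x) = 3 - 2*x.
Note φ(0) = φ(3) = 0, so the boundary term u·φ vanishes.
LHS = ∫_0^3 u(x) φ'(x) dx = ∫_0^3 (-2*x^3 + 3*x^2 - 4*x + 6) dx. Term by term:
  ∫_0^3 -2*x^3 dx = -81/2;  ∫_0^3 3*x^2 dx = 27;  ∫_0^3 -4*x dx = -18;
  ∫_0^3 6 dx = 18.
Sum: -81/2 + 27 − 18 + 18 = -27/2.
So LHS = -27/2.
∫_0^3 v(x) φ(x) dx = ∫_0^3 (-2*x^3 + 6*x^2) dx. Term by term:
  ∫_0^3 -2*x^3 dx = -81/2;  ∫_0^3 6*x^2 dx = 54.
Sum: -81/2 + 54 = 27/2.
So RHS = -∫_0^3 v(x) φ(x) dx = -27/2.
LHS = RHS, so the identity holds for this test φ.
Moreover u is smooth here and v(x) = u'(x) = 2*x pointwise, so the identity holds for every test function. Hence v is the weak derivative of u.


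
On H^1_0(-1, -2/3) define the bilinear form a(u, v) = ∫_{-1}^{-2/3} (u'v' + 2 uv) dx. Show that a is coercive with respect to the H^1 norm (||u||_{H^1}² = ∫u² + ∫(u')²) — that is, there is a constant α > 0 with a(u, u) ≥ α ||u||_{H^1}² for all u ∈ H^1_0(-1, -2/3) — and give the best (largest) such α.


α = 1

Coercivity of a(·,·) on H^1_0(-1, -2/3) means a(u, u) ≥ α ||u||_{H^1}² for every u ∈ H^1_0.
The interval has length L = 1/3, and Poincaré/coercivity depend only on L. Here a(u, u) = ∫(u')² + (2)·∫u².
Here c = 2 ≥ 1, so a(u,u) = ∫(u')² + c∫u² ≥ ∫(u')² + ∫u² = ||u||_{H^1}², i.e. α = 1 works. No larger α is possible: a(u,u) ≥ α||u||_{H^1}² means (1−α)∫(u')² ≥ (α−c)∫u², and for the modes u_n = sin(nπ(x−x₀)/L) (x₀ the left endpoint) one has ∫u_n²/∫(u_n')² = (L/(nπ))² → 0, so a(u_n,u_n)/||u_n||_{H^1}² → 1. Hence the optimal constant is α = 1.
Therefore α = 1.


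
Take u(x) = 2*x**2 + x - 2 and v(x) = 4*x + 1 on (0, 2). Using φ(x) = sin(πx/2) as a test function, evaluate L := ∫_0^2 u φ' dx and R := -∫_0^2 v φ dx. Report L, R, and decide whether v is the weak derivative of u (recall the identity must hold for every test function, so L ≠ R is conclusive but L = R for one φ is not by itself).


LHS = -20/π, RHS = -20/π. Yes, v = u' weakly.

u(x) = 2*x**2 + x - 2, classical derivative u'(x) = 4*x + 1.
φ(x) = sin(πx/2), so φ'(x) = π*cos(π*x/2)/2.
Note φ(0) = φ(2) = 0, so the boundary term u·φ vanishes.
LHS = ∫_0^2 u(x) φ'(x) dx = ∫_0^2 (π*x^2*cos(π*x/2) + π*x*cos(π*x/2)/2 - π*cos(π*x/2)) dx. Term by term:
  ∫_0^2 -π*cos(π*x/2) dx = 0;  ∫_0^2 π*x^2*cos(π*x/2) dx = -16/π;  ∫_0^2 π*x*cos(π*x/2)/2 dx = -4/π.
Sum: 0 − 16/π − 4/π = -20/π.
So LHS = -20/π.
∫_0^2 v(x) φ(x) dx = ∫_0^2 (4*x*sin(π*x/2) + sin(π*x/2)) dx. Term by term:
  ∫_0^2 4*x*sin(π*x/2) dx = 16/π;  ∫_0^2 sin(π*x/2) dx = 4/π.
Sum: 16/π + 4/π = 20/π.
So RHS = -∫_0^2 v(x) φ(x) dx = -20/π.
LHS = RHS, so the identity holds for this test φ.
Moreover u is smooth here and v(x) = u'(x) = 4*x + 1 pointwise, so the identity holds for every test function. Hence v is the weak derivative of u.


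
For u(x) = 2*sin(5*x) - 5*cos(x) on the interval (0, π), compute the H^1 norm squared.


||u||_{H^1(0,π)}^2 = 77*π

u'(x) = 5*sin(x) + 10*cos(5*x).
Expand u² and (u')² and integrate term by term on (0, π), using: for integers n ≥ 1, ∫_0^π sin²(nx) dx = ∫_0^π cos²(nx) dx = π/2; for n ≠ n', ∫_0^π sin(nx)sin(n'x) dx = ∫_0^π cos(nx)cos(n'x) dx = 0; and by product-to-sum, ∫_0^π sin(nx)cos(n'x) dx = ½∫_0^π [sin((n+n')x) + sin((n−n')x)] dx, which is 0 when n+n' is even and 2n/(n²−n'²) when n+n' is odd (it need not vanish on (0, π)).
  u² squared terms: (-5)²·∫cos(x)² dx = 25·π/2 = 25*π/2;  (2)²·∫sin(5x)² dx = 4·π/2 = 2*π.
  u² cross terms: 2·(-5)·(2)·∫cos(x)·sin(5x) dx = -20·(0) = 0.
  So ∫_0^π u² dx = 25*π/2 + 2*π + 0 = 29*π/2.
  (u')² squared terms: (5)²·∫sin(x)² dx = 25·π/2 = 25*π/2;  (10)²·∫cos(5x)² dx = 100·π/2 = 50*π.
  (u')² cross terms: 2·(5)·(10)·∫sin(x)·cos(5x) dx = 100·(0) = 0.
  So ∫_0^π (u')² dx = 25*π/2 + 50*π + 0 = 125*π/2.
||u||_{H^1}^2 = (29*π/2) + (125*π/2) = 77*π.


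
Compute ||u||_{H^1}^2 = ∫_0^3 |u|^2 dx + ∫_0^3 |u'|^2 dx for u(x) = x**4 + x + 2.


||u||_{H^1}^2 = 273954/35

The H^1 norm (squared) on an interval (0, L) is
  ||u||_{H^1}^2 = ∫_0^L u(x)^2 dx + ∫_0^L u'(x)^2 dx.
Compute u'(x) = 4*x**3 + 1.
Then u(x)^2 = x**8 + 2*x**5 + 4*x**4 + x**2 + 4*x + 4 and u'(x)^2 = 16*x**6 + 8*x**3 + 1.
Integrate each monomial from 0 to 3 using ∫_0^3 c·x^n dx = c·3^(n+1)/(n+1):
  ∫_0^3 u(x)^2 dx = ∫_0^3 (x^8 + 2*x^5 + 4*x^4 + x^2 + 4*x + 4) dx. Term by term:
    ∫_0^3 x^8 dx = 2187;  ∫_0^3 2*x^5 dx = 243;  ∫_0^3 4*x^4 dx = 972/5;
    ∫_0^3 x^2 dx = 9;  ∫_0^3 4*x dx = 18;  ∫_0^3 4 dx = 12.
  Sum: 2187 + 243 + 972/5 + 9 + 18 + 12 = 13317/5.
  ∫_0^3 u'(x)^2 dx = ∫_0^3 (16*x^6 + 8*x^3 + 1) dx. Term by term:
    ∫_0^3 16*x^6 dx = 34992/7;  ∫_0^3 8*x^3 dx = 162;  ∫_0^3 1 dx = 3.
  Sum: 34992/7 + 162 + 3 = 36147/7.
Adding: ||u||_{H^1}^2 = 13317/5 + 36147/7 = 273954/35.


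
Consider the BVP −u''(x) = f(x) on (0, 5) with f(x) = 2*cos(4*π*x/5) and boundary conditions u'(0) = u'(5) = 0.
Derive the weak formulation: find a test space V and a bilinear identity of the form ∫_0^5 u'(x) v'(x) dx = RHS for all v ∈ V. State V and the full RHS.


V = H^1(0, 5) (no boundary constraint on v; u is determined up to an additive constant); weak form: ∫_0^5 u'v' dx = ∫_0^5 (2*cos(4*π*x/5)) v dx for all v ∈ V.

Multiply both sides by a test function v and integrate from 0 to 5:
  ∫_0^5 −u''(x) v(x) dx = ∫_0^5 f(x) v(x) dx.
Integrate the LHS by parts once:
  ∫_0^5 −u'' v dx = −[u'(x) v(x)]_0^5 + ∫_0^5 u'(x) v'(x) dx.
Thus ∫_0^5 u'(x) v'(x) dx = ∫_0^5 f(x) v(x) dx + [u'(x) v(x)]_0^5.
Choose V so that boundary terms are either known or forced to vanish.
u has homogeneous Neumann: u'(0) = u'(5) = 0. So [u' v]_0^5 = 0·v(5) − 0·v(0) = 0 for any v; take V = H^1(0, 5).
Weak formulation: find u (satisfying any essential BC) such that ∫_0^5 u'(x) v'(x) dx = ∫_0^5 f v dx for all v ∈ V (homogeneous Neumann, so boundary terms vanish).
Substituting f(x) = 2*cos(4*π*x/5), the right-hand side is ∫_0^5 (2*cos(4*π*x/5)) v dx.
Compatibility check (pure Neumann): taking v ≡ 1 ∈ V gives 0 = ∫_0^5 f dx + (0) − (0), i.e. ∫_0^5 f dx must equal u'(0) − u'(5) = 0. Indeed ∫_0^5 (2*cos(4*π*x/5)) dx = 0, so the data are compatible. The solution is then unique only up to an additive constant (fix it e.g. by requiring ∫_0^5 u dx = 0).


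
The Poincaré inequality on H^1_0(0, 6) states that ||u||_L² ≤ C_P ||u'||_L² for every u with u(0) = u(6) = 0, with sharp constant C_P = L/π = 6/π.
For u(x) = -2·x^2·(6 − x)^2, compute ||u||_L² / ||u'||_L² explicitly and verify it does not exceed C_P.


||u||_L² / ||u'||_L² = sqrt(3) < C_P = 6/π.

u(x) = -2·x^2·(6 − x)^2, so u'(x) = 8*x*(-x^2 + 9*x - 18).
u(x) = -2·x^2·(6 − x)^2 vanishes at x = 0 and x = 6, so u ∈ H^1_0(0, 6). Differentiate via the product rule and integrate the resulting polynomials term by term.
  ∫_0^6 u² dx = ∫_0^6 (4*x^8 - 96*x^7 + 864*x^6 - 3456*x^5 + 5184*x^4) dx. Term by term:
    ∫_0^6 4*x^8 dx = 4478976;  ∫_0^6 -96*x^7 dx = -20155392;  ∫_0^6 864*x^6 dx = 241864704/7;
    ∫_0^6 -3456*x^5 dx = -26873856;  ∫_0^6 5184*x^4 dx = 40310784/5.
  Sum: 4478976 − 20155392 + 241864704/7 − 26873856 + 40310784/5 = 2239488/35.
  ∫_0^6 (u')² dx = ∫_0^6 (64*x^6 - 1152*x^5 + 7488*x^4 - 20736*x^3 + 20736*x^2) dx. Term by term:
    ∫_0^6 64*x^6 dx = 17915904/7;  ∫_0^6 -1152*x^5 dx = -8957952;  ∫_0^6 7488*x^4 dx = 58226688/5;
    ∫_0^6 -20736*x^3 dx = -6718464;  ∫_0^6 20736*x^2 dx = 1492992.
  Sum: 17915904/7 − 8957952 + 58226688/5 − 6718464 + 1492992 = 746496/35.
∫_0^6 u² dx = 2239488/35, so ||u||_L² = 864*sqrt(105)/35.
∫_0^6 (u')² dx = 746496/35, so ||u'||_L² = 864*sqrt(35)/35.
Ratio ||u||_L² / ||u'||_L² = sqrt(3).
Sharp Poincaré constant on H^1_0(0, 6) is C_P = L/π = 6/π, achieved by sin(π/6·x).
A polynomial bump cannot attain the sharp Poincaré constant (only the first sine eigenfunction does), so the ratio is strictly less than C_P, consistent with ||u||_L² ≤ C_P ||u'||_L².


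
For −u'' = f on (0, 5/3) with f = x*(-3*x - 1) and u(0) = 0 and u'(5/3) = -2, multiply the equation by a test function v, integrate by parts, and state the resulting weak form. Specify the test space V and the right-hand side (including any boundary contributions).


V = {v ∈ H^1(0, 5/3) : v(0) = 0} (test functions vanish at x = 0 where u is specified); weak form: ∫_0^5/3 u'v' dx = ∫_0^5/3 (x*(-3*x - 1)) v dx − 2·v(5/3) for all v ∈ V.

Multiply both sides by a test function v and integrate from 0 to 5/3:
  ∫_0^5/3 −u''(x) v(x) dx = ∫_0^5/3 f(x) v(x) dx.
Integrate the LHS by parts once:
  ∫_0^5/3 −u'' v dx = −[u'(x) v(x)]_0^5/3 + ∫_0^5/3 u'(x) v'(x) dx.
Thus ∫_0^5/3 u'(x) v'(x) dx = ∫_0^5/3 f(x) v(x) dx + [u'(x) v(x)]_0^5/3.
Choose V so that boundary terms are either known or forced to vanish.
Mixed BC: u(0) = 0 (Dirichlet) and u'(5/3) = -2 (Neumann). Define V = {v ∈ H^1(0, 5/3) : v(0) = 0}. Then [u' v]_0^5/3 = u'(5/3)·v(5/3) − u'(0)·0 = − 2·v(5/3).
Weak formulation: find u (satisfying any essential BC) such that ∫_0^5/3 u'(x) v'(x) dx = ∫_0^5/3 f v dx − 2·v(5/3) for all v ∈ V (Dirichlet at 0 absorbed into V; Neumann datum at x = 5/3 contributes the boundary term).
Substituting f(x) = x*(-3*x - 1), the right-hand side is ∫_0^5/3 (x*(-3*x - 1)) v dx − 2·v(5/3).


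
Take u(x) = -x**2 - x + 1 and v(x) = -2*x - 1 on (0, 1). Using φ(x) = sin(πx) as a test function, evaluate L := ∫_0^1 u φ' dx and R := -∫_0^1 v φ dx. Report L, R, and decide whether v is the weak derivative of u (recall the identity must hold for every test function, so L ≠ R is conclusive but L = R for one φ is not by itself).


LHS = 4/π, RHS = 4/π. Yes, v = u' weakly.

u(x) = -x**2 - x + 1, classical derivative u'(x) = -2*x - 1.
φ(x) = sin(πx), so φ'(x) = π*cos(π*x).
Note φ(0) = φ(1) = 0, so the boundary term u·φ vanishes.
LHS = ∫_0^1 u(x) φ'(x) dx = ∫_0^1 (-π*x^2*cos(π*x) - π*x*cos(π*x) + π*cos(π*x)) dx. Term by term:
  ∫_0^1 π*cos(π*x) dx = 0;  ∫_0^1 -π*x*cos(π*x) dx = 2/π;  ∫_0^1 -π*x^2*cos(π*x) dx = 2/π.
Sum: 0 + 2/π + 2/π = 4/π.
So LHS = 4/π.
∫_0^1 v(x) φ(x) dx = ∫_0^1 (-2*x*sin(π*x) - sin(π*x)) dx. Term by term:
  ∫_0^1 -sin(π*x) dx = -2/π;  ∫_0^1 -2*x*sin(π*x) dx = -2/π.
Sum: -2/π − 2/π = -4/π.
So RHS = -∫_0^1 v(x) φ(x) dx = 4/π.
LHS = RHS, so the identity holds for this test φ.
Moreover u is smooth here and v(x) = u'(x) = -2*x - 1 pointwise, so the identity holds for every test function. Hence v is the weak derivative of u.


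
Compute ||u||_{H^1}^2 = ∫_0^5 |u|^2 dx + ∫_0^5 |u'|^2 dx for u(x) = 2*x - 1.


||u||_{H^1}^2 = 425/3

The H^1 norm (squared) on an interval (0, L) is
  ||u||_{H^1}^2 = ∫_0^L u(x)^2 dx + ∫_0^L u'(x)^2 dx.
Compute u'(x) = 2.
Then u(x)^2 = 4*x**2 - 4*x + 1 and u'(x)^2 = 4.
Integrate each monomial from 0 to 5 using ∫_0^5 c·x^n dx = c·5^(n+1)/(n+1):
  ∫_0^5 u(x)^2 dx = ∫_0^5 (4*x^2 - 4*x + 1) dx. Term by term:
    ∫_0^5 4*x^2 dx = 500/3;  ∫_0^5 -4*x dx = -50;  ∫_0^5 1 dx = 5.
  Sum: 500/3 − 50 + 5 = 365/3.
  ∫_0^5 u'(x)^2 dx = ∫_0^5 (4) dx. Term by term:
    ∫_0^5 4 dx = 20.
Adding: ||u||_{H^1}^2 = 365/3 + 20 = 425/3.


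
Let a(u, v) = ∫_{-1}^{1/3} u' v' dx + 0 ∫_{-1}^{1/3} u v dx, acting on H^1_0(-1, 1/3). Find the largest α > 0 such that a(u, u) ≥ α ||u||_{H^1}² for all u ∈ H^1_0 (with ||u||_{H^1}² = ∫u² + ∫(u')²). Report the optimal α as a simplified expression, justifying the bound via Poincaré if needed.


α = 9*π^2/(16 + 9*π^2)

Coercivity of a(·,·) on H^1_0(-1, 1/3) means a(u, u) ≥ α ||u||_{H^1}² for every u ∈ H^1_0.
The interval has length L = 4/3, and Poincaré/coercivity depend only on L. Here a(u, u) = ∫(u')² + (0)·∫u².
Here c = 0, so a(u,u) = ∫(u')² alone. The condition a(u,u) ≥ α||u||_{H^1}² reads (1−α)∫(u')² ≥ (α−c)∫u². Any admissible α is ≤ 1 (rapidly oscillating u have ∫u²/∫(u')² → 0), and α = 1 would force 0 ≥ (1−c)∫u², impossible since c < 1; so 1−α > 0. By the sharp Poincaré inequality on H^1_0 of an interval of length L, ∫(u')² ≥ (π/L)²∫u² with equality for the first sine mode sin(π(x−x₀)/L) (x₀ the left endpoint), so the inequality holds for all u iff (1−α)(π/L)² ≥ α − c, i.e. α ≤ ((π/L)² + c)/((π/L)² + 1) = (1 + c(L/π)²)/(1 + (L/π)²). (Direct route, valid since c ≤ 0: Poincaré gives c∫u² ≥ c(L/π)²∫(u')², so a(u,u) ≥ (1 + c(L/π)²)∫(u')², while ||u||_{H^1}² ≤ (1 + (L/π)²)∫(u')²; dividing yields the same α.) With (π/L)² = 9*π^2/16 and c = 0, the largest admissible constant is α = ((π/L)² + c)/((π/L)² + 1).
Simplifying, α = 9*π^2/(16 + 9*π^2).


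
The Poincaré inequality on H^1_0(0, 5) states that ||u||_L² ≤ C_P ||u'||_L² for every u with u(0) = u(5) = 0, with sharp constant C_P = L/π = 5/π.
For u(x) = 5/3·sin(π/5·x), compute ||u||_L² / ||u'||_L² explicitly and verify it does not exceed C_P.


||u||_L² / ||u'||_L² = 5/π = C_P.

u(x) = 5/3·sin(π/5·x), so u'(x) = π*cos(π*x/5)/3.
Writing u(x) = A·sin(kπx/L) with A = 5/3 and k = 1, use ∫_0^L sin²(kπx/L) dx = L/2 and ∫_0^L cos²(kπx/L) dx = L/2.
u² = 25/9·sin²(π/5·x) and (u')² = π^2/9·cos²(π/5·x), and each of sin², cos² integrates to L/2 = 5/2 over (0, 5).
∫_0^5 u² dx = 125/18, so ||u||_L² = 5*sqrt(10)/6.
∫_0^5 (u')² dx = 5*π^2/18, so ||u'||_L² = sqrt(10)*π/6.
Ratio ||u||_L² / ||u'||_L² = 5/π.
Sharp Poincaré constant on H^1_0(0, 5) is C_P = L/π = 5/π, achieved by sin(π/5·x).
This is the k = 1 eigenfunction (up to amplitude), so the ratio equals the sharp Poincaré constant exactly.


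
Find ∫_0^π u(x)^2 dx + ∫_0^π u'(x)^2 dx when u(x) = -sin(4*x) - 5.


||u||_{H^1(0,π)}^2 = 67*π/2

u'(x) = -4*cos(4*x).
Expand u² and (u')² and integrate term by term on (0, π), using: for integers n ≥ 1, ∫_0^π sin²(nx) dx = ∫_0^π cos²(nx) dx = π/2; for n ≠ n', ∫_0^π sin(nx)sin(n'x) dx = ∫_0^π cos(nx)cos(n'x) dx = 0; and by product-to-sum, ∫_0^π sin(nx)cos(n'x) dx = ½∫_0^π [sin((n+n')x) + sin((n−n')x)] dx, which is 0 when n+n' is even and 2n/(n²−n'²) when n+n' is odd (it need not vanish on (0, π)). For the constant mode: ∫_0^π 1 dx = π, ∫_0^π cos(nx) dx = 0, ∫_0^π sin(nx) dx = (1−(−1)^n)/n.
  u² squared terms: (-5)²·∫1 dx = 25·π = 25*π;  (-1)²·∫sin(4x)² dx = 1·π/2 = π/2.
  u² cross terms: 2·(-5)·(-1)·∫1·sin(4x) dx = 10·(0) = 0.
  So ∫_0^π u² dx = 25*π + π/2 + 0 = 51*π/2.
  (u')² squared terms: (-4)²·∫cos(4x)² dx = 16·π/2 = 8*π.
  So ∫_0^π (u')² dx = 8*π.
||u||_{H^1}^2 = (51*π/2) + (8*π) = 67*π/2.


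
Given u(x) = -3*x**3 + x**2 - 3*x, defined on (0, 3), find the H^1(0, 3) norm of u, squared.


||u||_{H^1}^2 = 93357/14

The H^1 norm (squared) on an interval (0, L) is
  ||u||_{H^1}^2 = ∫_0^L u(x)^2 dx + ∫_0^L u'(x)^2 dx.
Compute u'(x) = -9*x**2 + 2*x - 3.
Then u(x)^2 = 9*x**6 - 6*x**5 + 19*x**4 - 6*x**3 + 9*x**2 and u'(x)^2 = 81*x**4 - 36*x**3 + 58*x**2 - 12*x + 9.
Integrate each monomial from 0 to 3 using ∫_0^3 c·x^n dx = c·3^(n+1)/(n+1):
  ∫_0^3 u(x)^2 dx = ∫_0^3 (9*x^6 - 6*x^5 + 19*x^4 - 6*x^3 + 9*x^2) dx. Term by term:
    ∫_0^3 9*x^6 dx = 19683/7;  ∫_0^3 -6*x^5 dx = -729;  ∫_0^3 19*x^4 dx = 4617/5;
    ∫_0^3 -6*x^3 dx = -243/2;  ∫_0^3 9*x^2 dx = 81.
  Sum: 19683/7 − 729 + 4617/5 − 243/2 + 81 = 207603/70.
  ∫_0^3 u'(x)^2 dx = ∫_0^3 (81*x^4 - 36*x^3 + 58*x^2 - 12*x + 9) dx. Term by term:
    ∫_0^3 81*x^4 dx = 19683/5;  ∫_0^3 -36*x^3 dx = -729;  ∫_0^3 58*x^2 dx = 522;
    ∫_0^3 -12*x dx = -54;  ∫_0^3 9 dx = 27.
  Sum: 19683/5 − 729 + 522 − 54 + 27 = 18513/5.
Adding: ||u||_{H^1}^2 = 207603/70 + 18513/5 = 93357/14.


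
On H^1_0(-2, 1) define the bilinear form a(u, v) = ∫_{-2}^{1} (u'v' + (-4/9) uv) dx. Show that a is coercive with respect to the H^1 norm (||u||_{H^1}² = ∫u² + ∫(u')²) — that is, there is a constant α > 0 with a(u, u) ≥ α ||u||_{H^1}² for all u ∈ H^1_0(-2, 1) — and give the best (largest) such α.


α = (-4 + π^2)/(9 + π^2)

Coercivity of a(·,·) on H^1_0(-2, 1) means a(u, u) ≥ α ||u||_{H^1}² for every u ∈ H^1_0.
The interval has length L = 3, and Poincaré/coercivity depend only on L. Here a(u, u) = ∫(u')² + (-4/9)·∫u².
Here c = -4/9 < 0 with |c| < (π/L)² = π^2/9, so coercivity still holds. The condition a(u,u) ≥ α||u||_{H^1}² reads (1−α)∫(u')² ≥ (α−c)∫u². Any admissible α is ≤ 1 (rapidly oscillating u have ∫u²/∫(u')² → 0), and α = 1 would force 0 ≥ (1−c)∫u², impossible since c < 1; so 1−α > 0. By the sharp Poincaré inequality on H^1_0 of an interval of length L, ∫(u')² ≥ (π/L)²∫u² with equality for the first sine mode sin(π(x−x₀)/L) (x₀ the left endpoint), so the inequality holds for all u iff (1−α)(π/L)² ≥ α − c, i.e. α ≤ ((π/L)² + c)/((π/L)² + 1) = (1 + c(L/π)²)/(1 + (L/π)²). (Direct route, valid since c ≤ 0: Poincaré gives c∫u² ≥ c(L/π)²∫(u')², so a(u,u) ≥ (1 + c(L/π)²)∫(u')², while ||u||_{H^1}² ≤ (1 + (L/π)²)∫(u')²; dividing yields the same α.) With (π/L)² = π^2/9 and c = -4/9, the largest admissible constant is α = ((π/L)² + c)/((π/L)² + 1).
Simplifying, α = (-4 + π^2)/(9 + π^2).


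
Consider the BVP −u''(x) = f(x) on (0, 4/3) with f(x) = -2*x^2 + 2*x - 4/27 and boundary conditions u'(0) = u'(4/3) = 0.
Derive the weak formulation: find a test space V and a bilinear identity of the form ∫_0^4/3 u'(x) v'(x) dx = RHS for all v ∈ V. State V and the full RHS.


V = H^1(0, 4/3) (no boundary constraint on v; u is determined up to an additive constant); weak form: ∫_0^4/3 u'v' dx = ∫_0^4/3 (-2*x^2 + 2*x - 4/27) v dx for all v ∈ V.

Multiply both sides by a test function v and integrate from 0 to 4/3:
  ∫_0^4/3 −u''(x) v(x) dx = ∫_0^4/3 f(x) v(x) dx.
Integrate the LHS by parts once:
  ∫_0^4/3 −u'' v dx = −[u'(x) v(x)]_0^4/3 + ∫_0^4/3 u'(x) v'(x) dx.
Thus ∫_0^4/3 u'(x) v'(x) dx = ∫_0^4/3 f(x) v(x) dx + [u'(x) v(x)]_0^4/3.
Choose V so that boundary terms are either known or forced to vanish.
u has homogeneous Neumann: u'(0) = u'(4/3) = 0. So [u' v]_0^4/3 = 0·v(4/3) − 0·v(0) = 0 for any v; take V = H^1(0, 4/3).
Weak formulation: find u (satisfying any essential BC) such that ∫_0^4/3 u'(x) v'(x) dx = ∫_0^4/3 f v dx for all v ∈ V (homogeneous Neumann, so boundary terms vanish).
Substituting f(x) = -2*x^2 + 2*x - 4/27, the right-hand side is ∫_0^4/3 (-2*x^2 + 2*x - 4/27) v dx.
Compatibility check (pure Neumann): taking v ≡ 1 ∈ V gives 0 = ∫_0^4/3 f dx + (0) − (0), i.e. ∫_0^4/3 f dx must equal u'(0) − u'(4/3) = 0. Indeed ∫_0^4/3 (-2*x^2 + 2*x - 4/27) dx = 0, so the data are compatible. The solution is then unique only up to an additive constant (fix it e.g. by requiring ∫_0^4/3 u dx = 0).


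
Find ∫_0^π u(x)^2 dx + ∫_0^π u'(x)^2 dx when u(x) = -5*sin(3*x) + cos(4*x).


||u||_{H^1(0,π)}^2 = 1020/7 + 267*π/2

u'(x) = -4*sin(4*x) - 15*cos(3*x).
Expand u² and (u')² and integrate term by term on (0, π), using: for integers n ≥ 1, ∫_0^π sin²(nx) dx = ∫_0^π cos²(nx) dx = π/2; for n ≠ n', ∫_0^π sin(nx)sin(n'x) dx = ∫_0^π cos(nx)cos(n'x) dx = 0; and by product-to-sum, ∫_0^π sin(nx)cos(n'x) dx = ½∫_0^π [sin((n+n')x) + sin((n−n')x)] dx, which is 0 when n+n' is even and 2n/(n²−n'²) when n+n' is odd (it need not vanish on (0, π)).
  u² squared terms: (-5)²·∫sin(3x)² dx = 25·π/2 = 25*π/2;  (1)²·∫cos(4x)² dx = 1·π/2 = π/2.
  u² cross terms: 2·(-5)·(1)·∫sin(3x)·cos(4x) dx = -10·(-6/7) = 60/7.
  So ∫_0^π u² dx = 25*π/2 + π/2 + 60/7 = 60/7 + 13*π.
  (u')² squared terms: (-15)²·∫cos(3x)² dx = 225·π/2 = 225*π/2;  (-4)²·∫sin(4x)² dx = 16·π/2 = 8*π.
  (u')² cross terms: 2·(-15)·(-4)·∫cos(3x)·sin(4x) dx = 120·(8/7) = 960/7.
  So ∫_0^π (u')² dx = 225*π/2 + 8*π + 960/7 = 960/7 + 241*π/2.
||u||_{H^1}^2 = (60/7 + 13*π) + (960/7 + 241*π/2) = 1020/7 + 267*π/2.


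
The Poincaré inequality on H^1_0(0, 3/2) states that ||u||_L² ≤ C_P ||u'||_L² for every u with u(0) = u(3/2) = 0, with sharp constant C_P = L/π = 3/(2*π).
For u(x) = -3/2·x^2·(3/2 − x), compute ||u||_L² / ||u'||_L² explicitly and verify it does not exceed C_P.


||u||_L² / ||u'||_L² = 3*sqrt(14)/28 < C_P = 3/(2*π).

u(x) = -3/2·x^2·(3/2 − x), so u'(x) = 9*x*(x - 1)/2.
u(x) = -3/2·x^2·(3/2 − x) vanishes at x = 0 and x = 3/2, so u ∈ H^1_0(0, 3/2). Differentiate via the product rule and integrate the resulting polynomials term by term.
  ∫_0^3/2 u² dx = ∫_0^3/2 (9*x^6/4 - 27*x^5/4 + 81*x^4/16) dx. Term by term:
    ∫_0^3/2 9*x^6/4 dx = 19683/3584;  ∫_0^3/2 -27*x^5/4 dx = -6561/512;  ∫_0^3/2 81*x^4/16 dx = 19683/2560.
  Sum: 19683/3584 − 6561/512 + 19683/2560 = 6561/17920.
  ∫_0^3/2 (u')² dx = ∫_0^3/2 (81*x^4/4 - 81*x^3/2 + 81*x^2/4) dx. Term by term:
    ∫_0^3/2 81*x^4/4 dx = 19683/640;  ∫_0^3/2 -81*x^3/2 dx = -6561/128;  ∫_0^3/2 81*x^2/4 dx = 729/32.
  Sum: 19683/640 − 6561/128 + 729/32 = 729/320.
∫_0^3/2 u² dx = 6561/17920, so ||u||_L² = 81*sqrt(70)/1120.
∫_0^3/2 (u')² dx = 729/320, so ||u'||_L² = 27*sqrt(5)/40.
Ratio ||u||_L² / ||u'||_L² = 3*sqrt(14)/28.
Sharp Poincaré constant on H^1_0(0, 3/2) is C_P = L/π = 3/(2*π), achieved by sin(2*π/3·x).
A polynomial bump cannot attain the sharp Poincaré constant (only the first sine eigenfunction does), so the ratio is strictly less than C_P, consistent with ||u||_L² ≤ C_P ||u'||_L².
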